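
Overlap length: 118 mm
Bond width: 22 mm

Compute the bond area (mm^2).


Bond area = 118 * 22 = 2596 mm^2

2596


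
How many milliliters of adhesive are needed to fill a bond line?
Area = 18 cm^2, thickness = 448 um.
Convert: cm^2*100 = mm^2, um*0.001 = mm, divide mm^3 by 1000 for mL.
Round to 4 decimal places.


= (18 * 100) * (448 * 0.001) / 1000
= 0.8064 mL

0.8064


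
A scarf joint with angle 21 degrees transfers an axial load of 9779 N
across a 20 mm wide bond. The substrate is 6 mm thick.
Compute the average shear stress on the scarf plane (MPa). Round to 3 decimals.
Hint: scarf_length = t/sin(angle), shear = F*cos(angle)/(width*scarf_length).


scarf_length = 6 / sin(21 deg) = 16.7426 mm
cos(21 deg) = 0.933580
shear stress = 9779 * 0.933580 / (20 * 16.7426)
= 27.264 MPa

27.264


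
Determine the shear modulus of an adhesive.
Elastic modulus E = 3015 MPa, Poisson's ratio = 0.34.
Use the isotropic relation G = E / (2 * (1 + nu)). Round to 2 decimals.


G = 3015 / (2*(1+0.34)) = 3015 / 2.68
= 1125.00 MPa

1125.00


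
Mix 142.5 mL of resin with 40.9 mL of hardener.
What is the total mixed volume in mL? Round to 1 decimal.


Total = 142.5 + 40.9 = 183.4 mL

183.4


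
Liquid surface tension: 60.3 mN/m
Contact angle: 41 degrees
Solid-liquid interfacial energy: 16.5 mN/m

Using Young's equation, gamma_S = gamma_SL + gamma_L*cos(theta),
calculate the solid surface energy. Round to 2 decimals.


gamma_S = 16.5 + 60.3 * cos(41)
= 62.01 mN/m

62.01


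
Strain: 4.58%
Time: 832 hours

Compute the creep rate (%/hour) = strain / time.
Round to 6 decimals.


Creep rate = 4.58 / 832
= 0.005505 %/h

0.005505


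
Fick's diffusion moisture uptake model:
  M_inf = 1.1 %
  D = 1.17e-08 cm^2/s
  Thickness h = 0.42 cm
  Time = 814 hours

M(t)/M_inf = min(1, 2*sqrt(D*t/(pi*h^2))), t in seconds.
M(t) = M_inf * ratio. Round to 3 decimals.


t_sec = 814 * 3600 = 2930400
ratio = 2*sqrt(1.17e-08*2930400/(pi*0.42^2))
= min(1, 0.497465)
= 0.497465
M(t) = 1.1 * 0.497465 = 0.547 %

0.547


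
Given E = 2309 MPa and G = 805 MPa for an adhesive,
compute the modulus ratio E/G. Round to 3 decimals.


E/G ratio = 2309 / 805 = 2.868

2.868


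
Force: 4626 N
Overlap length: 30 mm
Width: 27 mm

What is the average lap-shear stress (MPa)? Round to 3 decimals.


Average shear stress = F / (overlap * width)
= 4626 / (30 * 27)
= 5.711 MPa

5.711


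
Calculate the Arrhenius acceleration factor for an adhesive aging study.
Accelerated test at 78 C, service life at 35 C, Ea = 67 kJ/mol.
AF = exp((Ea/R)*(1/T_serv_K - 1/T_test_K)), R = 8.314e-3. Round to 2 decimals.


T_test = 351.15 K, T_serv = 308.15 K
Ea/R = 67 / 0.008314 = 8058.70
AF = exp(8058.70 * (1/308.15 - 1/351.15))
= 24.59

24.59


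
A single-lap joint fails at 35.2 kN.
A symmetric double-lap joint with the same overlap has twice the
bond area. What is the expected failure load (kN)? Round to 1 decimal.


Double-lap load = 2 * 35.2 = 70.4 kN

70.4


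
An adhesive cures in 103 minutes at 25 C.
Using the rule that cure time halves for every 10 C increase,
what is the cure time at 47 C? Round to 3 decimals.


Factor = 2^((47 - 25) / 10) = 4.5948
Cure time = 103 / 4.5948
= 22.417 minutes

22.417


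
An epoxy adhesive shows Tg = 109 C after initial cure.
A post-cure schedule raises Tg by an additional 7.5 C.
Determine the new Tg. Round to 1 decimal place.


New Tg = 109 + 7.5
= 116.5 C

116.5


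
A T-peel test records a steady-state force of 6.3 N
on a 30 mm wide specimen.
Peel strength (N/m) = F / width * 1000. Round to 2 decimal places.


Peel strength = 6.3 / 30 * 1000
= 210.00 N/m

210.00


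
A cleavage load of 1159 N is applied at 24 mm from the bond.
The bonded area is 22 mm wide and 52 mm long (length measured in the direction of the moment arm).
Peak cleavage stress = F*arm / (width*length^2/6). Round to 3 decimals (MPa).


Moment = 1159 * 24 = 27816 N*mm
Section modulus = 22 * 2704 / 6 = 59488 / 6 mm^3
Stress = 27816 / (59488 / 6) = 166896 / 59488
= 2.806 MPa

2.806


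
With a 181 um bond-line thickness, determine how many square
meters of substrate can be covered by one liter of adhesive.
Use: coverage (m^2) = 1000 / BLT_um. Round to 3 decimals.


Coverage = 1000 / 181 = 5.525 m^2

5.525


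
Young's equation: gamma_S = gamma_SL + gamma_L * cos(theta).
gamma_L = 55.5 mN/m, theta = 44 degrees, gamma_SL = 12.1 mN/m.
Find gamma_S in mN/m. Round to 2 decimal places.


cos(44 deg) = 0.719340
gamma_S = 12.1 + 55.5 * 0.719340
= 52.02 mN/m

52.02


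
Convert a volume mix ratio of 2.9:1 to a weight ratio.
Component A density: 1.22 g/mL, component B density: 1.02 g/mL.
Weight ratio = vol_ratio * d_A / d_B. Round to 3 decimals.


= 2.9 * 1.22 / 1.02 = 3.469

3.469


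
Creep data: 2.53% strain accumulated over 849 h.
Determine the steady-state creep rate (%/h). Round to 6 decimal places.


Rate = 2.53 / 849 = 0.002980 %/h

0.002980


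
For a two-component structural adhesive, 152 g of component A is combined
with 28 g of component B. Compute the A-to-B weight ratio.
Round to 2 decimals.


Weight ratio A:B = 152 / 28
= 5.43

5.43


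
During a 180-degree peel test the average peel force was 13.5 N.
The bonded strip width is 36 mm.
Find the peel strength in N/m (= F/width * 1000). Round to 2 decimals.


Peel strength = F/width * 1000
= 13.5 / 36 * 1000
= 375.00 N/m

375.00


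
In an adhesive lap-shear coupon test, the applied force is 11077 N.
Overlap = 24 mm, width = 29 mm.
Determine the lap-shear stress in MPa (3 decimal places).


stress = F / (overlap * width)
= 11077 / (24 * 29)
= 15.915 MPa

15.915


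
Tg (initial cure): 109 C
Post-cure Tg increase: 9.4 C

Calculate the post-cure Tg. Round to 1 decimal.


Post-cure Tg = 109 + 9.4 = 118.4 C

118.4


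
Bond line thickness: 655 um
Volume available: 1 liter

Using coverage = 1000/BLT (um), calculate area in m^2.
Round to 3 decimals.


1 L = 1e6 mm^3, thickness = 655 um = 0.655 mm
Area = 1e6 / 0.655 mm^2 = (1e6 / 0.655) / 1e6 m^2 = 1000 / 655 m^2
= 1.527 m^2

1.527


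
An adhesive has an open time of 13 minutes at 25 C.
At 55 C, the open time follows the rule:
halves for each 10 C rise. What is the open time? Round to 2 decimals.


Factor = 2^((55-25)/10) = 8.0000
Open time = 13 / 8.0000 = 1.63 min

1.63


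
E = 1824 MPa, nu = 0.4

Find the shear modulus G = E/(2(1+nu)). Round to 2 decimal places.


G = 1824 / (2 * 1.40)
= 651.43 MPa

651.43


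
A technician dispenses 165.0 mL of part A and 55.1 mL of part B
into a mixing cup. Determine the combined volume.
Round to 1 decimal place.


Combined volume = 165.0 + 55.1
= 220.1 mL

220.1


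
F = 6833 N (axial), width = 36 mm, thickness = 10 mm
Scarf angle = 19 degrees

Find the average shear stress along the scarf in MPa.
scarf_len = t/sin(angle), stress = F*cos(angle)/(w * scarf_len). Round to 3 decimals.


scarf_len = 10/sin(19 deg) = 30.7155
cos(19 deg) = 0.945519
stress = 6833*0.945519/(36*30.7155) = 5.843 MPa

5.843


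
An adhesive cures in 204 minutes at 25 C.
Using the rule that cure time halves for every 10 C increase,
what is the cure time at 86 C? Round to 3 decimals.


Factor = 2^((86 - 25) / 10) = 68.5935
Cure time = 204 / 68.5935
= 2.974 minutes

2.974


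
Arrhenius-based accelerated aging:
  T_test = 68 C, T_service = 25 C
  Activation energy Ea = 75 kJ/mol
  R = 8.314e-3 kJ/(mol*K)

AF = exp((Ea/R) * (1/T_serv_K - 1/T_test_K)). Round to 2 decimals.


T_test_K = 341.15, T_serv_K = 298.15
AF = exp((75/8.314e-3) * (1/298.15 - 1/341.15))
= 45.32

45.32


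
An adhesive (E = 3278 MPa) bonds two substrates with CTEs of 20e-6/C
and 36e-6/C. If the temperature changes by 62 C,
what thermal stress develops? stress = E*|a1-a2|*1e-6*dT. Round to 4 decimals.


Stress = 3278 * |20 - 36| * 1e-6 * 62
= 3.2518 MPa

3.2518


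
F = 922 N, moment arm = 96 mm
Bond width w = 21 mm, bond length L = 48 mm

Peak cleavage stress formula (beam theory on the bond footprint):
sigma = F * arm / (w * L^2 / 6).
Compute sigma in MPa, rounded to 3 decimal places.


sigma = (922 * 96) / (21 * 2304 / 6)
= 88512 * 6 / 48384
= 531072 / 48384
= 10.976 MPa

10.976


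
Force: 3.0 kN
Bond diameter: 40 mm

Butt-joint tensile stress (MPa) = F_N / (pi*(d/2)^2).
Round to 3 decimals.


F_N = 3.0 * 1000 = 3000.0 N
A = pi*(20.0)^2 = 1256.6371 mm^2
stress = 3000.0 / 1256.6371 = 2.387 MPa

2.387


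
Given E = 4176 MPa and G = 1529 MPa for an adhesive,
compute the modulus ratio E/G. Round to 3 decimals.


E/G ratio = 4176 / 1529 = 2.731

2.731


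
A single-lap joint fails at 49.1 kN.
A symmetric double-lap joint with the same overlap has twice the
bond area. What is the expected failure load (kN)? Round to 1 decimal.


Double-lap load = 2 * 49.1 = 98.2 kN

98.2


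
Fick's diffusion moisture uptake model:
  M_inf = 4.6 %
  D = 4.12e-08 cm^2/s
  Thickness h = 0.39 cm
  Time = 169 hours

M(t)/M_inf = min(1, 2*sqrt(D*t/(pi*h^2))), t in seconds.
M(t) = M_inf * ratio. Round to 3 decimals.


t_sec = 169 * 3600 = 608400
ratio = 2*sqrt(4.12e-08*608400/(pi*0.39^2))
= min(1, 0.458072)
= 0.458072
M(t) = 4.6 * 0.458072 = 2.107 %

2.107


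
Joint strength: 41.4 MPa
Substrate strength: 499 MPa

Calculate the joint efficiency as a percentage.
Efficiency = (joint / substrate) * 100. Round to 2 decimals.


Efficiency = (41.4 / 499) * 100 = 8.30%

8.30


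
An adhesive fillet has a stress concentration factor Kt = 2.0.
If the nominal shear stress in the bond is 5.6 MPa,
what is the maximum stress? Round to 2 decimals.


Max stress = 5.6 * 2.0 = 11.20 MPa

11.20


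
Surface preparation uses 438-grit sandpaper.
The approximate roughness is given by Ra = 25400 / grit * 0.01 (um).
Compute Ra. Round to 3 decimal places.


Ra = 25400 / 438 * 0.01
= 254 / 438
= 0.580 um

0.580


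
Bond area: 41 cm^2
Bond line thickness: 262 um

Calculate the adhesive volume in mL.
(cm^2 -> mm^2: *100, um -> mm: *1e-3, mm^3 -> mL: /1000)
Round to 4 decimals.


V = 41*100 * 262*1e-3 / 1000
= 1.0742 mL

1.0742


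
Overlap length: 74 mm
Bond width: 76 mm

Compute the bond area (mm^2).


Bond area = 74 * 76 = 5624 mm^2

5624


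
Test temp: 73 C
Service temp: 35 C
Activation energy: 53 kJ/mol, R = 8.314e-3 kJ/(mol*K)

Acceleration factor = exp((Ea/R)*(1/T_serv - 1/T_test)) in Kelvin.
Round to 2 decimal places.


AF = exp((53/0.008314)*(1/308.15 - 1/346.15))
= 9.69

9.69


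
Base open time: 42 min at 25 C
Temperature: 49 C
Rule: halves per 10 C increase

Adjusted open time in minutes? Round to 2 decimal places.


Acceleration = 2^((49-25)/10) = 5.2780
Open time = 42 / 5.2780 = 7.96 min

7.96


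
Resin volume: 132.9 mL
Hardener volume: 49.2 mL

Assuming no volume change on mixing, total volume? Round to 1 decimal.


V_total = 132.9 + 49.2 = 182.1 mL

182.1


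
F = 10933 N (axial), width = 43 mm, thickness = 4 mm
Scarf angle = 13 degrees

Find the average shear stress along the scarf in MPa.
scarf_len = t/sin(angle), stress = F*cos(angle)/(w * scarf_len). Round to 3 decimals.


scarf_len = 4/sin(13 deg) = 17.7816
cos(13 deg) = 0.974370
stress = 10933*0.974370/(43*17.7816) = 13.932 MPa

13.932


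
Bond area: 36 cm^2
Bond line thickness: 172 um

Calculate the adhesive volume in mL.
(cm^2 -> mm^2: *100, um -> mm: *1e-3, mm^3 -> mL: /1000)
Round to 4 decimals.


V = 36*100 * 172*1e-3 / 1000
= 0.6192 mL

0.6192


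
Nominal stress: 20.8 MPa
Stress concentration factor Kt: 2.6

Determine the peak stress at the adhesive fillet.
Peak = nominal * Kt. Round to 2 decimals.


Peak stress = 20.8 * 2.6
= 54.08 MPa

54.08


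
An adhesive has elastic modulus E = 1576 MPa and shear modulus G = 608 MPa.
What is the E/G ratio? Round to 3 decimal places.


E/G = 1576 / 608 = 2.592

2.592


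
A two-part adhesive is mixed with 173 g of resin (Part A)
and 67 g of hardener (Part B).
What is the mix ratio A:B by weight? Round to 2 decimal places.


Mix ratio = mass_A / mass_B
= 173 / 67
= 2.58

2.58


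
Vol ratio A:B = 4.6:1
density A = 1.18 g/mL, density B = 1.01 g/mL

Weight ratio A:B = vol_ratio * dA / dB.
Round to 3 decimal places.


Weight ratio = 4.6 * 1.18 / 1.01
= 5.374

5.374


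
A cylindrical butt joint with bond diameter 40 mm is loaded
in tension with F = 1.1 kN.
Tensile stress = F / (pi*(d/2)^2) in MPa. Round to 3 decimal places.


Area = pi * (40/2)^2 = 1256.6371 mm^2
Stress = 1.1*1000 / 1256.6371
= 0.875 MPa

0.875


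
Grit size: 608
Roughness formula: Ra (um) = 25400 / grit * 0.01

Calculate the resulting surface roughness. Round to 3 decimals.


Ra = 25400 / 608 * 0.01
= 0.418 um

0.418


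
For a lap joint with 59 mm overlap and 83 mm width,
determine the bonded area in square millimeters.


Area = 59 * 83 = 4897 mm^2

4897


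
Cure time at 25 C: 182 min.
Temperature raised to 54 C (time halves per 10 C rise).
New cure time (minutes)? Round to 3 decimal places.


Acceleration factor = 2^(29/10) = 7.4643
New time = 182 / 7.4643 = 24.383 min

24.383


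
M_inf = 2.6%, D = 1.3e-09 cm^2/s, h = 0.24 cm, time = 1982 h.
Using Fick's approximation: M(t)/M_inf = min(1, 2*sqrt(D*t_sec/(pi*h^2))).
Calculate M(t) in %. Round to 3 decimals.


t = 7135200 s
ratio = min(1, 2*sqrt(1.3e-09*7135200/(pi*0.0576)))
= 0.452813
M(t) = 2.6 * 0.452813 = 1.177%

1.177


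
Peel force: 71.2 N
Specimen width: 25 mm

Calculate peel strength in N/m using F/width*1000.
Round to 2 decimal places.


Peel strength = 71.2 / 25 * 1000 = 2848.00 N/m

2848.00


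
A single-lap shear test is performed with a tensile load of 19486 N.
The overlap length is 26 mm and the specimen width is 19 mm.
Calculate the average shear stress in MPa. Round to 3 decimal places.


Shear stress = F / (overlap * width)
= 19486 / (26 * 19)
= 19486 / 494
= 39.445 MPa

39.445


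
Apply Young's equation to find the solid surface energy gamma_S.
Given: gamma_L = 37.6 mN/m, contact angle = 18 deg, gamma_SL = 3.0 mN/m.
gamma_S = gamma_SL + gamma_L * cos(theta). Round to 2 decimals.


theta_rad = 18 * pi/180 = 0.314159
gamma_S = 3.0 + 37.6 * cos(0.314159)
= 38.76 mN/m

38.76


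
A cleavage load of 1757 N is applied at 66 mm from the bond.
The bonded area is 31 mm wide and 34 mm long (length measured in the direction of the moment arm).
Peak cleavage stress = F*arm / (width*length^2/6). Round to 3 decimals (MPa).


Moment = 1757 * 66 = 115962 N*mm
Section modulus = 31 * 1156 / 6 = 35836 / 6 mm^3
Stress = 115962 / (35836 / 6) = 695772 / 35836
= 19.415 MPa

19.415


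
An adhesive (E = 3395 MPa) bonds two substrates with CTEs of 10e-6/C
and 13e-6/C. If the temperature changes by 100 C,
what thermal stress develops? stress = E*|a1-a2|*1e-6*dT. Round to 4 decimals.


Stress = 3395 * |10 - 13| * 1e-6 * 100
= 1.0185 MPa

1.0185


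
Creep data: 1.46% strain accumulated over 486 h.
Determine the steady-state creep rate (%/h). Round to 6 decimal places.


Rate = 1.46 / 486 = 0.003004 %/h

0.003004


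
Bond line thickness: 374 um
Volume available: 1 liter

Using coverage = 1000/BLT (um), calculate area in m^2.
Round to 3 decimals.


1 L = 1e6 mm^3, thickness = 374 um = 0.374 mm
Area = 1e6 / 0.374 mm^2 = (1e6 / 0.374) / 1e6 m^2 = 1000 / 374 m^2
= 2.674 m^2

2.674


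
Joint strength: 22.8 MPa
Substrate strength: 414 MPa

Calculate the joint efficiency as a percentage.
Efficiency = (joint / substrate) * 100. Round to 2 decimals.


Efficiency = (22.8 / 414) * 100 = 5.51%

5.51


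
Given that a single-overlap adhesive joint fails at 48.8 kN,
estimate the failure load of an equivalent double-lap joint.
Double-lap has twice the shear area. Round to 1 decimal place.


Double-lap factor = 2
Expected load = 48.8 * 2 = 97.6 kN

97.6


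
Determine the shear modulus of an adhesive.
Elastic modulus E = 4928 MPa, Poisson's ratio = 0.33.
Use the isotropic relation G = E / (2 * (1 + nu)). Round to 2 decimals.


G = 4928 / (2*(1+0.33)) = 4928 / 2.66
= 1852.63 MPa

1852.63


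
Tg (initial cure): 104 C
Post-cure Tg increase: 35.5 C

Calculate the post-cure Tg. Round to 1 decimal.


Post-cure Tg = 104 + 35.5 = 139.5 C

139.5


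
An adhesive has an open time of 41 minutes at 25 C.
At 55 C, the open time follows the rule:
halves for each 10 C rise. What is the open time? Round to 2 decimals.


Factor = 2^((55-25)/10) = 8.0000
Open time = 41 / 8.0000 = 5.13 min

5.13


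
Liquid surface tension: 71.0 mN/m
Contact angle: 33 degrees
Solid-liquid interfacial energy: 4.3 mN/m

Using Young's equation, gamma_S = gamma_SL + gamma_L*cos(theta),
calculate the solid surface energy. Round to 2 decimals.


gamma_S = 4.3 + 71.0 * cos(33)
= 63.85 mN/m

63.85


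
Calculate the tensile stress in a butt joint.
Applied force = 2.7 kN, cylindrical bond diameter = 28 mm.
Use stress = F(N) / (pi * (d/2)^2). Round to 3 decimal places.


A = pi * 14.0^2 = 615.7522 mm^2
sigma = 2700.0 / 615.7522 = 4.385 MPa

4.385


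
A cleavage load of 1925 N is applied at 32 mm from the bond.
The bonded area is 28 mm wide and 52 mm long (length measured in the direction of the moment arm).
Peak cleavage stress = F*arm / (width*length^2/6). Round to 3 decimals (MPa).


Moment = 1925 * 32 = 61600 N*mm
Section modulus = 28 * 2704 / 6 = 75712 / 6 mm^3
Stress = 61600 / (75712 / 6) = 369600 / 75712
= 4.882 MPa

4.882


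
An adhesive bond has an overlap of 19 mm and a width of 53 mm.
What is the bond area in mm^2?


Bond area = overlap * width
= 19 * 53
= 1007 mm^2

1007


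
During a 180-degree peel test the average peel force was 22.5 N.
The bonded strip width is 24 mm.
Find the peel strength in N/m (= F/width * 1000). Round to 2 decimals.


Peel strength = F/width * 1000
= 22.5 / 24 * 1000
= 937.50 N/m

937.50


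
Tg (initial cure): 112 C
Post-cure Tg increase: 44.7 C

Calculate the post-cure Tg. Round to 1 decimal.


Post-cure Tg = 112 + 44.7 = 156.7 C

156.7


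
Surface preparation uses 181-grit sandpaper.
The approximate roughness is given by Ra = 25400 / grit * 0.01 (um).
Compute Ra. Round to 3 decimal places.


Ra = 25400 / 181 * 0.01
= 254 / 181
= 1.403 um

1.403


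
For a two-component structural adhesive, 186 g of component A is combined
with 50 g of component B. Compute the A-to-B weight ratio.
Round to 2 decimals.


Weight ratio A:B = 186 / 50
= 3.72

3.72


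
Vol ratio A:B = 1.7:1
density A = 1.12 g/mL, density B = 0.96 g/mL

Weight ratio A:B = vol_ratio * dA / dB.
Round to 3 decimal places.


Weight ratio = 1.7 * 1.12 / 0.96
= 1.983

1.983


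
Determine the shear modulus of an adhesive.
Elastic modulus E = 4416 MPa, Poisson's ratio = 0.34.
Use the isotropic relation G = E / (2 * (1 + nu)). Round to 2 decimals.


G = 4416 / (2*(1+0.34)) = 4416 / 2.68
= 1647.76 MPa

1647.76


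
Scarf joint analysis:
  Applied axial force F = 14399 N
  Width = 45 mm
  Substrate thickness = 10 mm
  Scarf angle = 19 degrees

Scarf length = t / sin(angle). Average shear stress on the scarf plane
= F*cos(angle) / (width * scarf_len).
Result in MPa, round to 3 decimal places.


Scarf length = 10 / sin(19 deg) = 30.7155 mm
cos(19 deg) = 0.945519
Shear = 14399 * 0.945519 / (45 * 30.7155)
= 9.850 MPa

9.850


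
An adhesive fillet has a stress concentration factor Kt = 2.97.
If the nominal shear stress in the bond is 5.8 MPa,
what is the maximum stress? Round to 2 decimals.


Max stress = 5.8 * 2.97 = 17.23 MPa

17.23


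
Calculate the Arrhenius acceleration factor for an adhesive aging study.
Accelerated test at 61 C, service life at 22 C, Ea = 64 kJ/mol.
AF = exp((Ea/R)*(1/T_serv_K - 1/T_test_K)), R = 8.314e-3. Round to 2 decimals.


T_test = 334.15 K, T_serv = 295.15 K
Ea/R = 64 / 0.008314 = 7697.86
AF = exp(7697.86 * (1/295.15 - 1/334.15))
= 20.99

20.99


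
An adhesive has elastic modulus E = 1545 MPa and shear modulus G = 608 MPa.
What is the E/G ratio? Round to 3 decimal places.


E/G = 1545 / 608 = 2.541

2.541


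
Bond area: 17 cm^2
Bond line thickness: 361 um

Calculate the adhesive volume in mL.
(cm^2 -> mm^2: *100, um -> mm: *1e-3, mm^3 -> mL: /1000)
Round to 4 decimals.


V = 17*100 * 361*1e-3 / 1000
= 0.6137 mL

0.6137


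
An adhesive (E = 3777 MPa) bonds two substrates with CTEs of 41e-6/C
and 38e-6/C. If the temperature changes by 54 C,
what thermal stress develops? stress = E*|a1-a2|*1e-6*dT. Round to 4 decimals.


Stress = 3777 * |41 - 38| * 1e-6 * 54
= 0.6119 MPa

0.6119


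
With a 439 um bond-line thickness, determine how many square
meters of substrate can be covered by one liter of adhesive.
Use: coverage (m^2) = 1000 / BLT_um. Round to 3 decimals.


Coverage = 1000 / 439 = 2.278 m^2

2.278


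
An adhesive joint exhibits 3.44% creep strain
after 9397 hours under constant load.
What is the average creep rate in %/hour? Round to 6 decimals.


Creep rate = strain / time
= 3.44 / 9397
= 0.000366 %/h

0.000366


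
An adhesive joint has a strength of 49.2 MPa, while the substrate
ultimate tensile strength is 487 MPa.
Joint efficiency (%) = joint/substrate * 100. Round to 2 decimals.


Efficiency = 49.2 / 487 * 100
= 10.10%

10.10


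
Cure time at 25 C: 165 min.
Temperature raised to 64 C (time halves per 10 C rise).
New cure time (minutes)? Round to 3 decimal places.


Acceleration factor = 2^(39/10) = 14.9285
New time = 165 / 14.9285 = 11.053 min

11.053


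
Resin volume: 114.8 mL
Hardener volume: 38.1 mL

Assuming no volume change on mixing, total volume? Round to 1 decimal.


V_total = 114.8 + 38.1 = 152.9 mL

152.9


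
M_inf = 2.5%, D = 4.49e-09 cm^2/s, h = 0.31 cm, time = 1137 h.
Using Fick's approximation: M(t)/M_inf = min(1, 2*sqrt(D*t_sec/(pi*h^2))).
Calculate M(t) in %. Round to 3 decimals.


t = 4093200 s
ratio = min(1, 2*sqrt(4.49e-09*4093200/(pi*0.0961)))
= 0.493456
M(t) = 2.5 * 0.493456 = 1.234%

1.234


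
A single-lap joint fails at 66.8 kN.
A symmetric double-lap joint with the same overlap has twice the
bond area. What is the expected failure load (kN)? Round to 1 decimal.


Double-lap load = 2 * 66.8 = 133.6 kN

133.6


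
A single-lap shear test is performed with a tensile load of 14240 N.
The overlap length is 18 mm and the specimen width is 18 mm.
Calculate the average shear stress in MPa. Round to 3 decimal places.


Shear stress = F / (overlap * width)
= 14240 / (18 * 18)
= 14240 / 324
= 43.951 MPa

43.951


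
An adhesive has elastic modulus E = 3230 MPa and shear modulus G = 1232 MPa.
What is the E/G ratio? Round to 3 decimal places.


E/G = 3230 / 1232 = 2.622

2.622


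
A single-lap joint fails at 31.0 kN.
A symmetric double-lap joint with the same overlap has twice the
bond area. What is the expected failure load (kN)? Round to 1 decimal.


Double-lap load = 2 * 31.0 = 62.0 kN

62.0


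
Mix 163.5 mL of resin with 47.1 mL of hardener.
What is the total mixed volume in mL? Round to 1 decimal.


Total = 163.5 + 47.1 = 210.6 mL

210.6


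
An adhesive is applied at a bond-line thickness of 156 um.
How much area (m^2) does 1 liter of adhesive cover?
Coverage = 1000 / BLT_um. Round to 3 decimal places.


Coverage = 1000 / 156 = 6.410 m^2

6.410


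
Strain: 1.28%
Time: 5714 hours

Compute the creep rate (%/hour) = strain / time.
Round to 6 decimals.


Creep rate = 1.28 / 5714
= 0.000224 %/h

0.000224


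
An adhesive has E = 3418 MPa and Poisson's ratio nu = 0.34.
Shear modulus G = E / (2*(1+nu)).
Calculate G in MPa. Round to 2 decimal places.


G = 3418 / (2*(1+0.34))
= 3418 / 2.68
= 1275.37 MPa

1275.37


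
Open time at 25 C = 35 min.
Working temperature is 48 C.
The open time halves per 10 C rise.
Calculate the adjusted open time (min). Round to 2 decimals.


factor = 2^((48 - 25) / 10) = 4.9246
ot = 35 / 4.9246 = 7.11 min

7.11


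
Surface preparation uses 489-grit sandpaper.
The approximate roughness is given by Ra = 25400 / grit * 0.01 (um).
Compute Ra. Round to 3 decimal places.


Ra = 25400 / 489 * 0.01
= 254 / 489
= 0.519 um

0.519


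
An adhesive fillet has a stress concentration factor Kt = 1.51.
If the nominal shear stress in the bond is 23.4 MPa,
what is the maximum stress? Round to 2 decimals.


Max stress = 23.4 * 1.51 = 35.33 MPa

35.33


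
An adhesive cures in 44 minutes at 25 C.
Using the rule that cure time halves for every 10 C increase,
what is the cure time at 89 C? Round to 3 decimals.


Factor = 2^((89 - 25) / 10) = 84.4485
Cure time = 44 / 84.4485
= 0.521 minutes

0.521


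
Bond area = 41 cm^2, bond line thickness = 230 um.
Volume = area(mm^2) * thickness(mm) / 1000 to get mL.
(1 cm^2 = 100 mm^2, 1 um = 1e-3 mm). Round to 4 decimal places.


area_mm2 = 41 * 100 = 4100
blt_mm = 230 * 1e-3 = 0.23
vol_mm3 = 4100 * 0.23 = 943.0
vol_mL = 943.0 / 1000 = 0.9430 mL

0.9430


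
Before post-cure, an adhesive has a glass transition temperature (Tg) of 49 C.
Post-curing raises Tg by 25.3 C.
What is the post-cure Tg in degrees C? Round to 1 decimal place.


Tg_post = Tg_base + delta_Tg
= 49 + 25.3
= 74.3 C

74.3


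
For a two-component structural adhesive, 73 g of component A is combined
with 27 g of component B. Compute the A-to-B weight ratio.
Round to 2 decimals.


Weight ratio A:B = 73 / 27
= 2.70

2.70


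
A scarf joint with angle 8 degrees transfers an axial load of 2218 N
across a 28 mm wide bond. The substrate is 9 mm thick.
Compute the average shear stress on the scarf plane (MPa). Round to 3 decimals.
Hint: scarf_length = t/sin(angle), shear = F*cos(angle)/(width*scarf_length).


scarf_length = 9 / sin(8 deg) = 64.6677 mm
cos(8 deg) = 0.990268
shear stress = 2218 * 0.990268 / (28 * 64.6677)
= 1.213 MPa

1.213


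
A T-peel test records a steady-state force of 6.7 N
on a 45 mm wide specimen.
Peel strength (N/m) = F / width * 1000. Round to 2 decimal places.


Peel strength = 6.7 / 45 * 1000
= 148.89 N/m

148.89


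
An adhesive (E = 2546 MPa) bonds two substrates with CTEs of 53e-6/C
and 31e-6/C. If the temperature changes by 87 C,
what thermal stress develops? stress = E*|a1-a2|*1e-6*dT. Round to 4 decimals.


Stress = 2546 * |53 - 31| * 1e-6 * 87
= 4.8730 MPa

4.8730


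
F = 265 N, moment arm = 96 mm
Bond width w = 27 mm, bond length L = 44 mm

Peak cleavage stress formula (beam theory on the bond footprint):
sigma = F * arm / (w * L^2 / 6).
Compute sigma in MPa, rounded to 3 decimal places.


sigma = (265 * 96) / (27 * 1936 / 6)
= 25440 * 6 / 52272
= 152640 / 52272
= 2.920 MPa

2.920


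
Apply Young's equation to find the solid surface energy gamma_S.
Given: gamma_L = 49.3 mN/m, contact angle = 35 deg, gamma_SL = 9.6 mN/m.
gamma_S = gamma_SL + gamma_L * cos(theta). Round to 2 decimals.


theta_rad = 35 * pi/180 = 0.610865
gamma_S = 9.6 + 49.3 * cos(0.610865)
= 49.98 mN/m

49.98


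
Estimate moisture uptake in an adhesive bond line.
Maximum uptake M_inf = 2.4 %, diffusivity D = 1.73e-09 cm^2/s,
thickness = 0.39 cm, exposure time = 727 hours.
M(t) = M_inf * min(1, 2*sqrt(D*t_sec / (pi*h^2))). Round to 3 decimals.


Convert time: 727 h = 2617200 s
ratio = min(1, 2*sqrt(1.73e-09*2617200/(pi*0.39^2)))
= 0.194685
M(t) = 2.4 * 0.194685 = 0.467%

0.467


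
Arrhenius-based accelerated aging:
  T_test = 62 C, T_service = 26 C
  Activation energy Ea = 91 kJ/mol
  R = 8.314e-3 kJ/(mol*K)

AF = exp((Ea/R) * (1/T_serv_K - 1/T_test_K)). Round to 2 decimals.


T_test_K = 335.15, T_serv_K = 299.15
AF = exp((91/8.314e-3) * (1/299.15 - 1/335.15))
= 50.91

50.91


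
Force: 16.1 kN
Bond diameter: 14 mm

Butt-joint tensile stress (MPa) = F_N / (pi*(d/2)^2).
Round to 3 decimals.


F_N = 16.1 * 1000 = 16100.0 N
A = pi*(7.0)^2 = 153.9380 mm^2
stress = 16100.0 / 153.9380 = 104.588 MPa

104.588


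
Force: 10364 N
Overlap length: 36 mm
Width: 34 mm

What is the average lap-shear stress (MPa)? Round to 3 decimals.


Average shear stress = F / (overlap * width)
= 10364 / (36 * 34)
= 8.467 MPa

8.467


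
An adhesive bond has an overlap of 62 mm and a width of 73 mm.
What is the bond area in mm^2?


Bond area = overlap * width
= 62 * 73
= 4526 mm^2

4526


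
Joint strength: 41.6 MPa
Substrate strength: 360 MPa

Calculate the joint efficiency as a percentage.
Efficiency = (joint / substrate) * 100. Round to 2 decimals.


Efficiency = (41.6 / 360) * 100 = 11.56%

11.56


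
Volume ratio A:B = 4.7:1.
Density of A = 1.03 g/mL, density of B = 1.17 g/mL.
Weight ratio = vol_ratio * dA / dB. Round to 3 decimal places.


Wt ratio = 4.7 * 1.03 / 1.17
= 4.138

4.138


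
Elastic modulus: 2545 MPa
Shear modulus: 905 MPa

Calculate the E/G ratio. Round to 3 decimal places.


E / G = 2545 / 905 = 2.812

2.812


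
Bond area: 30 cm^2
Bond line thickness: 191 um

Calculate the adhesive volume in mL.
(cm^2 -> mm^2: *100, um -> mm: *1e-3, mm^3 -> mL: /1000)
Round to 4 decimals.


V = 30*100 * 191*1e-3 / 1000
= 0.5730 mL

0.5730


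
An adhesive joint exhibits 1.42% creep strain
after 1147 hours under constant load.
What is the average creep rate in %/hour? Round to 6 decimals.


Creep rate = strain / time
= 1.42 / 1147
= 0.001238 %/h

0.001238


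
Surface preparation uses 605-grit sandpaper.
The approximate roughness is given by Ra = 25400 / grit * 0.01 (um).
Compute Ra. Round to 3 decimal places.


Ra = 25400 / 605 * 0.01
= 254 / 605
= 0.420 um

0.420


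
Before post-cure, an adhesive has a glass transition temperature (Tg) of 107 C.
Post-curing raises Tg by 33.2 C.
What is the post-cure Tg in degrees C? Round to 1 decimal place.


Tg_post = Tg_base + delta_Tg
= 107 + 33.2
= 140.2 C

140.2


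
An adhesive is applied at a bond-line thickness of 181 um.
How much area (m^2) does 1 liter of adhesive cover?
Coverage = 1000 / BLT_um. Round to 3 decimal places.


Coverage = 1000 / 181 = 5.525 m^2

5.525


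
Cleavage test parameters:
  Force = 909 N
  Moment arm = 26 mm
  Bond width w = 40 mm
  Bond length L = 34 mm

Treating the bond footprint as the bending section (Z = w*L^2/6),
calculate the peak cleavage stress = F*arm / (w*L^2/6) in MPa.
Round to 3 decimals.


M = 909 * 26 = 23634 N*mm
Z = 40 * 34^2 / 6 = 46240 / 6 mm^3
sigma = M / Z = 6 * 23634 / 46240 = 141804 / 46240
= 3.067 MPa

3.067


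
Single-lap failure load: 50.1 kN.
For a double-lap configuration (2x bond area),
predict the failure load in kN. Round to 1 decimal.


Failure load = 50.1 * 2 = 100.2 kN

100.2


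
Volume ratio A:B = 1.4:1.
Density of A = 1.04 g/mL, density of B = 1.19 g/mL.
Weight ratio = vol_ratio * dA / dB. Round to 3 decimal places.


Wt ratio = 1.4 * 1.04 / 1.19
= 1.224

1.224


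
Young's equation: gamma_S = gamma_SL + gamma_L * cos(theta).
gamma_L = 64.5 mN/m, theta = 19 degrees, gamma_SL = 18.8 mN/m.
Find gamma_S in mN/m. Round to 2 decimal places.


cos(19 deg) = 0.945519
gamma_S = 18.8 + 64.5 * 0.945519
= 79.79 mN/m

79.79


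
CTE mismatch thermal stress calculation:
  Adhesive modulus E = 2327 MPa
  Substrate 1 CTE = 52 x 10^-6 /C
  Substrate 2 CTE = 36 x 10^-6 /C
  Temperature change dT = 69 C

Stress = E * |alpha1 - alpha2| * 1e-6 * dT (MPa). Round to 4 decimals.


delta_alpha = |52 - 36| = 16 x 10^-6/C
Stress = 2327 * 16e-6 * 69
= 2.5690 MPa

2.5690


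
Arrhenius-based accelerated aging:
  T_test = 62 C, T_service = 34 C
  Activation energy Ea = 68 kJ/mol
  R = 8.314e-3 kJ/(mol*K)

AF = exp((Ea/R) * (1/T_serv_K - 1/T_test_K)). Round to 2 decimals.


T_test_K = 335.15, T_serv_K = 307.15
AF = exp((68/8.314e-3) * (1/307.15 - 1/335.15))
= 9.25

9.25


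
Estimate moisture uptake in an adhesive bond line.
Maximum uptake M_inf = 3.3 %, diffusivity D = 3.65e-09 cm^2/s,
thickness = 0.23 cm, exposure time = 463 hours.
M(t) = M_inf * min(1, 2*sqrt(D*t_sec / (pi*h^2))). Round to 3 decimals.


Convert time: 463 h = 1666800 s
ratio = min(1, 2*sqrt(3.65e-09*1666800/(pi*0.23^2)))
= 0.382662
M(t) = 3.3 * 0.382662 = 1.263%

1.263


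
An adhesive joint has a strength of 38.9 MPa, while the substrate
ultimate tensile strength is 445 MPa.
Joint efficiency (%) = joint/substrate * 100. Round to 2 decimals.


Efficiency = 38.9 / 445 * 100
= 8.74%

8.74


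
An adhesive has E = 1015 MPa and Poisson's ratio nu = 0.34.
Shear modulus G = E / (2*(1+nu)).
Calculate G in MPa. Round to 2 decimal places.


G = 1015 / (2*(1+0.34))
= 1015 / 2.68
= 378.73 MPa

378.73


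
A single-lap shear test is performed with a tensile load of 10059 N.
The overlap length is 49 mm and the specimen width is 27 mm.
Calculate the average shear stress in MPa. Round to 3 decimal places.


Shear stress = F / (overlap * width)
= 10059 / (49 * 27)
= 10059 / 1323
= 7.603 MPa

7.603


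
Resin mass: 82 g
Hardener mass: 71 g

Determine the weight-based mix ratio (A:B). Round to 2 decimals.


Ratio = 82 / 71 = 1.15

1.15


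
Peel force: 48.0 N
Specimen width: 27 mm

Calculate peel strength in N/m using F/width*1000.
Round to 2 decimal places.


Peel strength = 48.0 / 27 * 1000 = 1777.78 N/m

1777.78


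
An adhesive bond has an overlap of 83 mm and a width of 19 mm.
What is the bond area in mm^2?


Bond area = overlap * width
= 83 * 19
= 1577 mm^2

1577


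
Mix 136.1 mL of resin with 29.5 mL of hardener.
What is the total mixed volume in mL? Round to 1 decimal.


Total = 136.1 + 29.5 = 165.6 mL

165.6


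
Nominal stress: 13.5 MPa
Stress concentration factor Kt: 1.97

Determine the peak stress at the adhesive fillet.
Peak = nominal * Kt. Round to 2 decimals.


Peak stress = 13.5 * 1.97
= 26.60 MPa

26.60


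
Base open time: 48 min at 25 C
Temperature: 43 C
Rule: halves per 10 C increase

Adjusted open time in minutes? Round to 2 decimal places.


Acceleration = 2^((43-25)/10) = 3.4822
Open time = 48 / 3.4822 = 13.78 min

13.78


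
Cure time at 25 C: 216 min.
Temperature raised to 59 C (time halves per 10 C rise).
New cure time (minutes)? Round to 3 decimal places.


Acceleration factor = 2^(34/10) = 10.5561
New time = 216 / 10.5561 = 20.462 min

20.462


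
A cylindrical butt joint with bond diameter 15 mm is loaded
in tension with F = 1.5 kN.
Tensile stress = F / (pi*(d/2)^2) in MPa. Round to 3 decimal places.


Area = pi * (15/2)^2 = 176.7146 mm^2
Stress = 1.5*1000 / 176.7146
= 8.488 MPa

8.488


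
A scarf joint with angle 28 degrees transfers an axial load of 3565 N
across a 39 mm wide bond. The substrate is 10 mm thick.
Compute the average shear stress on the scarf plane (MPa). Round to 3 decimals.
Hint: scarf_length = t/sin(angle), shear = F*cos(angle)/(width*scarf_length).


scarf_length = 10 / sin(28 deg) = 21.3005 mm
cos(28 deg) = 0.882948
shear stress = 3565 * 0.882948 / (39 * 21.3005)
= 3.789 MPa

3.789


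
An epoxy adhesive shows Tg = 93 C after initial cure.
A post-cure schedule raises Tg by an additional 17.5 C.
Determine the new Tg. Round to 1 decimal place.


New Tg = 93 + 17.5
= 110.5 C

110.5


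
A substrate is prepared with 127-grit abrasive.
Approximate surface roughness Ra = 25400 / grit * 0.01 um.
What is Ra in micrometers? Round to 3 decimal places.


Ra = 25400 / 127 * 0.01 = 2.000 um

2.000


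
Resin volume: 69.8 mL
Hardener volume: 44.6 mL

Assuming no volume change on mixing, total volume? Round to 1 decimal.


V_total = 69.8 + 44.6 = 114.4 mL

114.4


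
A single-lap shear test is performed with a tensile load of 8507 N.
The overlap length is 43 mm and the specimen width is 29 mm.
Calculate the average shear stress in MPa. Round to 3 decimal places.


Shear stress = F / (overlap * width)
= 8507 / (43 * 29)
= 8507 / 1247
= 6.822 MPa

6.822


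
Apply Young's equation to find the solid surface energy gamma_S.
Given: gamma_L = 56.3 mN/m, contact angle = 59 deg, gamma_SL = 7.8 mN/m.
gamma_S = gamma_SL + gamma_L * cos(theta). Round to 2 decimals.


theta_rad = 59 * pi/180 = 1.029744
gamma_S = 7.8 + 56.3 * cos(1.029744)
= 36.80 mN/m

36.80


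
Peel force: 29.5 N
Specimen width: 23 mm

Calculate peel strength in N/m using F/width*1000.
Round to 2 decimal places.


Peel strength = 29.5 / 23 * 1000 = 1282.61 N/m

1282.61


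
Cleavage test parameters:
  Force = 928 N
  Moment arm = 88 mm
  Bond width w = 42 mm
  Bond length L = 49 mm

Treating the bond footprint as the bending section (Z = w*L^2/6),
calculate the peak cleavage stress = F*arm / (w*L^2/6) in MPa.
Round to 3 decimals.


M = 928 * 88 = 81664 N*mm
Z = 42 * 49^2 / 6 = 100842 / 6 mm^3
sigma = M / Z = 6 * 81664 / 100842 = 489984 / 100842
= 4.859 MPa

4.859


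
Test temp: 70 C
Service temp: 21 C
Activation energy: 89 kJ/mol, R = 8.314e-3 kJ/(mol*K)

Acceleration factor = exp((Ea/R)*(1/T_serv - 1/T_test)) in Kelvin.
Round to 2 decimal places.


AF = exp((89/0.008314)*(1/294.15 - 1/343.15))
= 180.67

180.67


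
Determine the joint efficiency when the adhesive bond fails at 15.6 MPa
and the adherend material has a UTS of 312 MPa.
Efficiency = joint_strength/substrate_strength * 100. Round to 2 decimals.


Joint efficiency = 15.6 / 312 * 100
= 5.00%

5.00


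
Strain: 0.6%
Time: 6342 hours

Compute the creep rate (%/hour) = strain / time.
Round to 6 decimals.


Creep rate = 0.6 / 6342
= 0.000095 %/h

0.000095


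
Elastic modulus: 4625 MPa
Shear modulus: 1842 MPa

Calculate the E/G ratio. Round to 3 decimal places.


E / G = 4625 / 1842 = 2.511

2.511


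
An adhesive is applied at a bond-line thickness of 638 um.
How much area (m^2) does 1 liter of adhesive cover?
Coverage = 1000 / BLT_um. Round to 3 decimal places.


Coverage = 1000 / 638 = 1.567 m^2

1.567


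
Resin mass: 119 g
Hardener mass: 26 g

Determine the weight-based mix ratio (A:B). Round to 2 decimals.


Ratio = 119 / 26 = 4.58

4.58


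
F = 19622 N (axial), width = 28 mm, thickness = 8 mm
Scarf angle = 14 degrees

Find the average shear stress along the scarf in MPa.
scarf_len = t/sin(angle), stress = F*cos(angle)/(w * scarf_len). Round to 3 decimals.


scarf_len = 8/sin(14 deg) = 33.0685
cos(14 deg) = 0.970296
stress = 19622*0.970296/(28*33.0685) = 20.562 MPa

20.562


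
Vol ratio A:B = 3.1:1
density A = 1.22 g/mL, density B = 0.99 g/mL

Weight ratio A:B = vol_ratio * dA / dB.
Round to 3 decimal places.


Weight ratio = 3.1 * 1.22 / 0.99
= 3.820

3.820


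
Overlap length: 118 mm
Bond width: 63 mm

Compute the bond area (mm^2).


Bond area = 118 * 63 = 7434 mm^2

7434


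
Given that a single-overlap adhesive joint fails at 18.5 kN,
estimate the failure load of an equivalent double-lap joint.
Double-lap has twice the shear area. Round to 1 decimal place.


Double-lap factor = 2
Expected load = 18.5 * 2 = 37.0 kN

37.0


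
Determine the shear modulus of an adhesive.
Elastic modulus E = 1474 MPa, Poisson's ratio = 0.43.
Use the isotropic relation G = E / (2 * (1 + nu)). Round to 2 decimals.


G = 1474 / (2*(1+0.43)) = 1474 / 2.86
= 515.38 MPa

515.38


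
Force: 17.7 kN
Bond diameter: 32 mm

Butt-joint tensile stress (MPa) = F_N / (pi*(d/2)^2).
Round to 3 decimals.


F_N = 17.7 * 1000 = 17700.0 N
A = pi*(16.0)^2 = 804.2477 mm^2
stress = 17700.0 / 804.2477 = 22.008 MPa

22.008


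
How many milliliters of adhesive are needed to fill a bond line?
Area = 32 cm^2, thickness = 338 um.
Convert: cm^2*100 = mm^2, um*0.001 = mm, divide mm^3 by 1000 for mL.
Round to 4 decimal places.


= (32 * 100) * (338 * 0.001) / 1000
= 1.0816 mL

1.0816


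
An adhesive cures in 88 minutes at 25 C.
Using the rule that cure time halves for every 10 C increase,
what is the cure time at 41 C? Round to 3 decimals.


Factor = 2^((41 - 25) / 10) = 3.0314
Cure time = 88 / 3.0314
= 29.029 minutes

29.029


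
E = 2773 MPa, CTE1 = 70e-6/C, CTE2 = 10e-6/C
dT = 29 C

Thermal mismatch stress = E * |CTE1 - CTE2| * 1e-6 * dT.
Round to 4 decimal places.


= 2773 * 60e-6 * 29
= 4.8250 MPa

4.8250
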